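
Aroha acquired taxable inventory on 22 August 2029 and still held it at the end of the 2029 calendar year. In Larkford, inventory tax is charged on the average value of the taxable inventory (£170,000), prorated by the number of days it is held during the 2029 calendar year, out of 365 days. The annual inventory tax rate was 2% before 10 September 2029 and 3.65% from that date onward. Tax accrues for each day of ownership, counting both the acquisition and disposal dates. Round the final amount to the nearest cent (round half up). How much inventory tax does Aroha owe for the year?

22 August – 9 September 2029: 19 days at 2% → £170,000 × 2% × 19/365 = £176.9863
10 September – 31 December 2029: 113 days at 3.65% → £170,000 × 3.65% × 113/365 = £1,921.0000
Total = £2,097.9863

£2,097.99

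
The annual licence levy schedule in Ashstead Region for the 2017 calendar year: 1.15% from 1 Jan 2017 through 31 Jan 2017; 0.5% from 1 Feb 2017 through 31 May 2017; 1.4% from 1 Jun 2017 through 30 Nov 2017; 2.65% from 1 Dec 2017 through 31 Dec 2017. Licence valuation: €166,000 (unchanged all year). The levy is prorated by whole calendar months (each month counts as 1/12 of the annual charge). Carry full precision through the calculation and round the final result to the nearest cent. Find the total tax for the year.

1 Jan – 31 Jan 2017: 1 month at 1.15% → €166,000 × 1.15% × 1/12 = €159.0833
1 Feb – 31 May 2017: 4 months at 0.5% → €166,000 × 0.5% × 4/12 = €276.6667
1 Jun – 30 Nov 2017: 6 months at 1.4% → €166,000 × 1.4% × 6/12 = €1,162.0000
1 Dec – 31 Dec 2017: 1 month at 2.65% → €166,000 × 2.65% × 1/12 = €366.5833
Total = €1,964.3333

€1,964.33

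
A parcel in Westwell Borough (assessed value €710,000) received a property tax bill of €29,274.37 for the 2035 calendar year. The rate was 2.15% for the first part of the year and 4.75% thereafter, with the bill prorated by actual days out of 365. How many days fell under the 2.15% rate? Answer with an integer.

Let d = days at the first rate; then 365 − d days at the second rate.
€710,000 × [2.15%·d + 4.75%·(365−d)] / 365 = €29,274.37
Solving gives d = 88, so the new rate took effect on March 30, 2035.

88 days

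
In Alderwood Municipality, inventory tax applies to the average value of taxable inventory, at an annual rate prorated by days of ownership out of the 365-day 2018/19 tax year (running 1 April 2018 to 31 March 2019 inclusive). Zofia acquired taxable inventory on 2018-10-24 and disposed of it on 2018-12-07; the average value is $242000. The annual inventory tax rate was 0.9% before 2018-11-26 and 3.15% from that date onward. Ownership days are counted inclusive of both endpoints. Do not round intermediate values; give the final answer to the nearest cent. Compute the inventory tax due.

2018-10-24 to 2018-11-25: 33 days at 0.9% → $242000 × 0.9% × 33/365 = $196.9151
2018-11-26 to 2018-12-07: 12 days at 3.15% → $242000 × 3.15% × 12/365 = $250.6192
Total = $447.5342

$447.53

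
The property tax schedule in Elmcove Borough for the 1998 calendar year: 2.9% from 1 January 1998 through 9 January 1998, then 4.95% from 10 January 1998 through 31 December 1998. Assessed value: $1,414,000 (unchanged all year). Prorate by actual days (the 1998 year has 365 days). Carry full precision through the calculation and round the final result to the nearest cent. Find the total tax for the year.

$69,278.25

1 January – 9 January 1998: 9 days at 2.9% → $1,414,000 × 2.9% × 9/365 = $1,011.1068
10 January – 31 December 1998: 356 days at 4.95% → $1,414,000 × 4.95% × 356/365 = $68,267.1452
Total = $69,278.2521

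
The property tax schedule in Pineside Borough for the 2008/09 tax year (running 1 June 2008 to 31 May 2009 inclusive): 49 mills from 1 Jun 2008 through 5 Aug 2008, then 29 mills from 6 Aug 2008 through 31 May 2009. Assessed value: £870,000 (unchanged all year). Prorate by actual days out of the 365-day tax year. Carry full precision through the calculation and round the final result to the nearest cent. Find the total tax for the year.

1 Jun – 5 Aug 2008: 66 days at 49 mills → £870,000 × 4.9% × 66/365 = £7,708.4384
6 Aug 2008 – 31 May 2009: 299 days at 29 mills → £870,000 × 2.9% × 299/365 = £20,667.8630
Total = £28,376.3014

£28,376.30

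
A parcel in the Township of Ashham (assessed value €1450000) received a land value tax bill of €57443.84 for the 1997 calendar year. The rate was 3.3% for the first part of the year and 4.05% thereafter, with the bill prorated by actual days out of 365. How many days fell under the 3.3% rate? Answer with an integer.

43 days

Let d = days at the first rate; then 365 − d days at the second rate.
€1450000 × [3.3%·d + 4.05%·(365−d)] / 365 = €57443.84
Solving gives d = 43, so the new rate took effect on February 13, 1997.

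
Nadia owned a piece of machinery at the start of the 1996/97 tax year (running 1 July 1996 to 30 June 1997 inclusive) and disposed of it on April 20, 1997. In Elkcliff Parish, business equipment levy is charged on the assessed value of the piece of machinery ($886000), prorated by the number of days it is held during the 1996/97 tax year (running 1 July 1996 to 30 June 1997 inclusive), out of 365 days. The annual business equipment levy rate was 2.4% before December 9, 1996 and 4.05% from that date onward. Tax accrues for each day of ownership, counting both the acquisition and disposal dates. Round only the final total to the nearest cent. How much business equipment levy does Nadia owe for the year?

July 1 – December 8, 1996: 161 days at 2.4% → $886000 × 2.4% × 161/365 = $9379.4630
December 9, 1996 – April 20, 1997: 133 days at 4.05% → $886000 × 4.05% × 133/365 = $13075.1753
Total = $22454.6384

$22454.64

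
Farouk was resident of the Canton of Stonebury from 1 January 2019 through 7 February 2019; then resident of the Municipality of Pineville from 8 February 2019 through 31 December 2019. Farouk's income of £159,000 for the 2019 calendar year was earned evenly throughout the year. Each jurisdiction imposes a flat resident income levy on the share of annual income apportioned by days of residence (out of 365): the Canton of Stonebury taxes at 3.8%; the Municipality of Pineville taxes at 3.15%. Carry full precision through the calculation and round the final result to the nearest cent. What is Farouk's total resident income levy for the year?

The Canton of Stonebury, 1 January – 7 February 2019: 38 days → £159,000 × 3.8% × 38/365 = £629.0301
The Municipality of Pineville, 8 February – 31 December 2019: 327 days → £159,000 × 3.15% × 327/365 = £4,487.0671
Total = £5,116.0973

£5,116.10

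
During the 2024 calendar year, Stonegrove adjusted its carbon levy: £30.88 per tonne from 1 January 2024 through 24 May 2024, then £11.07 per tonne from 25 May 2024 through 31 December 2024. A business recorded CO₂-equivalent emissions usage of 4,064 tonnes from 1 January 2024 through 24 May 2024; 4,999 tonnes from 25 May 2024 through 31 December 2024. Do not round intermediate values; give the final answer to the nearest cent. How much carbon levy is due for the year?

£180,835.25

1 January – 24 May 2024: 4,064 tonnes at £30.88/tonne → £125,496.32
25 May – 31 December 2024: 4,999 tonnes at £11.07/tonne → £55,338.93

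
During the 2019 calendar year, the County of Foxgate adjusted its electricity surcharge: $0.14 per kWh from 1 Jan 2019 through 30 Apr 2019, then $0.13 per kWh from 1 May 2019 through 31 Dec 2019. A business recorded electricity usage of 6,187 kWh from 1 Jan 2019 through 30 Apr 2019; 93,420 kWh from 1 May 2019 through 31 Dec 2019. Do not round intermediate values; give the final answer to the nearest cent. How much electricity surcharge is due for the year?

$13010.78

1 Jan – 30 Apr 2019: 6,187 kWh at $0.14/kWh → $866.18
1 May – 31 Dec 2019: 93,420 kWh at $0.13/kWh → $12144.60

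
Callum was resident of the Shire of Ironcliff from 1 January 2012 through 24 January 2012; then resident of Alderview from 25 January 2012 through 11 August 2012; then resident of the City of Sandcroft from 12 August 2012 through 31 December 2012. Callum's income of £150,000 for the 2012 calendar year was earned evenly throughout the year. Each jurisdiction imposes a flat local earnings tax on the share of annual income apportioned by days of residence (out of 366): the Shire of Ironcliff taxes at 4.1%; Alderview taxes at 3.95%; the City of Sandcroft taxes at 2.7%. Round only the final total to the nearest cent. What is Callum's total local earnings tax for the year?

The Shire of Ironcliff, 1 January – 24 January 2012: 24 days → £150,000 × 4.1% × 24/366 = £403.2787
Alderview, 25 January – 11 August 2012: 200 days → £150,000 × 3.95% × 200/366 = £3,237.7049
The City of Sandcroft, 12 August – 31 December 2012: 142 days → £150,000 × 2.7% × 142/366 = £1,571.3115
Total = £5,212.2951

£5,212.30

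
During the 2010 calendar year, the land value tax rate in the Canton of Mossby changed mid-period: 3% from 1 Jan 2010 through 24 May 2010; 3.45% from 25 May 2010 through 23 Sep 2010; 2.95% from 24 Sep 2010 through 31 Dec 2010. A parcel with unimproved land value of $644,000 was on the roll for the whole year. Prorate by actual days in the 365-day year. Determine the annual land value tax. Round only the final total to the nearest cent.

1 Jan – 24 May 2010: 144 days at 3% → $644,000 × 3% × 144/365 = $7,622.1370
25 May – 23 Sep 2010: 122 days at 3.45% → $644,000 × 3.45% × 122/365 = $7,426.2904
24 Sep – 31 Dec 2010: 99 days at 2.95% → $644,000 × 2.95% × 99/365 = $5,152.8822
Total = $20,201.3096

$20,201.31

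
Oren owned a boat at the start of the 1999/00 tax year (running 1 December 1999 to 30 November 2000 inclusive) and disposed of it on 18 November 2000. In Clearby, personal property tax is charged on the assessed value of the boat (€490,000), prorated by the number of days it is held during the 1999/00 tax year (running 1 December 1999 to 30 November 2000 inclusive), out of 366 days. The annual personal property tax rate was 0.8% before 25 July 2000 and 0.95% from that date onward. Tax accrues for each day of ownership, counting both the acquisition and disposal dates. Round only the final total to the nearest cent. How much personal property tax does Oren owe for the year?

€4,026.43

1 December 1999 – 24 July 2000: 237 days at 0.8% → €490,000 × 0.8% × 237/366 = €2,538.3607
25 July – 18 November 2000: 117 days at 0.95% → €490,000 × 0.95% × 117/366 = €1,488.0738
Total = €4,026.4344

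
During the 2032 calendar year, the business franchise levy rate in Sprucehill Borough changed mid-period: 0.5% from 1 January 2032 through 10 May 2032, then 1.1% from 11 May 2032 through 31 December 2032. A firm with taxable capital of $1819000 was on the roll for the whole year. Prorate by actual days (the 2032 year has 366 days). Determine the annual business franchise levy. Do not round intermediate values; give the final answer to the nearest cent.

$16102.62

1 January – 10 May 2032: 131 days at 0.5% → $1819000 × 0.5% × 131/366 = $3255.3142
11 May – 31 December 2032: 235 days at 1.1% → $1819000 × 1.1% × 235/366 = $12847.3087
Total = $16102.6230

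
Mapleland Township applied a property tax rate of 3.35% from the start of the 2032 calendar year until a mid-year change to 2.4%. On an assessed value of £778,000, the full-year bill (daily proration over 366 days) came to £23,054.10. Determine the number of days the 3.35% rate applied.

Let d = days at the first rate; then 366 − d days at the second rate.
£778,000 × [3.35%·d + 2.4%·(366−d)] / 366 = £23,054.10
Solving gives d = 217, so the new rate took effect on August 5, 2032.

217 days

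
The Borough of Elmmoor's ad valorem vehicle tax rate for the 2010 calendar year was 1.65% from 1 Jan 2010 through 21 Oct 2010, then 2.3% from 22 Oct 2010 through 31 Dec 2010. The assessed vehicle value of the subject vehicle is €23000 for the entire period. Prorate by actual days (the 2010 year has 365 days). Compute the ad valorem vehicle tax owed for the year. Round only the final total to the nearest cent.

€408.58

1 Jan – 21 Oct 2010: 294 days at 1.65% → €23000 × 1.65% × 294/365 = €305.6795
22 Oct – 31 Dec 2010: 71 days at 2.3% → €23000 × 2.3% × 71/365 = €102.9014
Total = €408.5808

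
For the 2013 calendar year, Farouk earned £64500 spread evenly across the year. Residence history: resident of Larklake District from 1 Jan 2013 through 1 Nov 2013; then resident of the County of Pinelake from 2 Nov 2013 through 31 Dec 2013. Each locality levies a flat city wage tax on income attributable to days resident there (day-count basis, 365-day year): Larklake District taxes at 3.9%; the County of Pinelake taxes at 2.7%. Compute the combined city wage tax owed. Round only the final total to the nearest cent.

Larklake District, 1 Jan – 1 Nov 2013: 305 days → £64500 × 3.9% × 305/365 = £2101.9932
The County of Pinelake, 2 Nov – 31 Dec 2013: 60 days → £64500 × 2.7% × 60/365 = £286.2740
Total = £2388.2671

£2388.27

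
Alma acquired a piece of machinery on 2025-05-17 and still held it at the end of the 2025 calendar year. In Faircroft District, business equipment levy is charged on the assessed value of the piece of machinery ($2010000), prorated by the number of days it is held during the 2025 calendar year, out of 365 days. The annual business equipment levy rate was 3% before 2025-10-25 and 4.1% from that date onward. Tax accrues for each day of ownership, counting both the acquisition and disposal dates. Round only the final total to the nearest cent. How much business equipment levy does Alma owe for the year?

2025-05-17 to 2025-10-24: 161 days at 3% → $2010000 × 3% × 161/365 = $26598.0822
2025-10-25 to 2025-12-31: 68 days at 4.1% → $2010000 × 4.1% × 68/365 = $15353.0959
Total = $41951.1781

$41951.18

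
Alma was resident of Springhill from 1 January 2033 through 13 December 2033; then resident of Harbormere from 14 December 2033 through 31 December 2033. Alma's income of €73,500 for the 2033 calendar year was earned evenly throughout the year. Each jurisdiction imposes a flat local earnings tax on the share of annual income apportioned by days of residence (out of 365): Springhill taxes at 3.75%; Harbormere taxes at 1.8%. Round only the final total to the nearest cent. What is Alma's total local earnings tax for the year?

Springhill, 1 January – 13 December 2033: 347 days → €73,500 × 3.75% × 347/365 = €2,620.3253
Harbormere, 14 December – 31 December 2033: 18 days → €73,500 × 1.8% × 18/365 = €65.2438
Total = €2,685.5692

€2,685.57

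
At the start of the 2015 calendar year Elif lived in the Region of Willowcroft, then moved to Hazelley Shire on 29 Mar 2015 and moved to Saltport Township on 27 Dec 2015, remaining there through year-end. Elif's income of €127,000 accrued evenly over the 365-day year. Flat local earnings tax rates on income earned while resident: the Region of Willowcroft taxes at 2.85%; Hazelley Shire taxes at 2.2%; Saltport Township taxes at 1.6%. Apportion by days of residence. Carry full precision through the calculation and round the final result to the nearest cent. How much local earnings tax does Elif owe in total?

€2,980.32

The Region of Willowcroft, 1 Jan – 28 Mar 2015: 87 days → €127,000 × 2.85% × 87/365 = €862.7301
Hazelley Shire, 29 Mar – 26 Dec 2015: 273 days → €127,000 × 2.2% × 273/365 = €2,089.7589
Saltport Township, 27 Dec – 31 Dec 2015: 5 days → €127,000 × 1.6% × 5/365 = €27.8356
Total = €2,980.3247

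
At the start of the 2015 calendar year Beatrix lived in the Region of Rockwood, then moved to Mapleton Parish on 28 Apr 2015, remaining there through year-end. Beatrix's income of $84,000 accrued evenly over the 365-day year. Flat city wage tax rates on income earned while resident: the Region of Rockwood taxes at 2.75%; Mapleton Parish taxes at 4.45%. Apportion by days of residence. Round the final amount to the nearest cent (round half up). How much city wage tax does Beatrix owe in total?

$3,280.26

The Region of Rockwood, 1 Jan – 27 Apr 2015: 117 days → $84,000 × 2.75% × 117/365 = $740.4658
Mapleton Parish, 28 Apr – 31 Dec 2015: 248 days → $84,000 × 4.45% × 248/365 = $2,539.7918
Total = $3,280.2575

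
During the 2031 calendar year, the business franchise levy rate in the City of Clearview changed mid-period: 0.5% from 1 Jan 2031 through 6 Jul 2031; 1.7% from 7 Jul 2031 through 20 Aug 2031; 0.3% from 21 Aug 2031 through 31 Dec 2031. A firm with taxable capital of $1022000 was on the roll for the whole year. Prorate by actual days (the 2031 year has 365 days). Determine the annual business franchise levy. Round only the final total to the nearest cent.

1 Jan – 6 Jul 2031: 187 days at 0.5% → $1022000 × 0.5% × 187/365 = $2618.0000
7 Jul – 20 Aug 2031: 45 days at 1.7% → $1022000 × 1.7% × 45/365 = $2142.0000
21 Aug – 31 Dec 2031: 133 days at 0.3% → $1022000 × 0.3% × 133/365 = $1117.2000
Total = $5877.2000

$5877.20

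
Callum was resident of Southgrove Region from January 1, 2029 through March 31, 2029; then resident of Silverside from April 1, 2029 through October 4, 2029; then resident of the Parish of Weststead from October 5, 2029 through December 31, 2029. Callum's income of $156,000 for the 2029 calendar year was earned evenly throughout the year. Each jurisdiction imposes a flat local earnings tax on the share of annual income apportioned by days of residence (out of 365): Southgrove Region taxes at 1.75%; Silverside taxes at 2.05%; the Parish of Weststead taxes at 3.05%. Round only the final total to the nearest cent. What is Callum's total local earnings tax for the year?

Southgrove Region, January 1 – March 31, 2029: 90 days → $156,000 × 1.75% × 90/365 = $673.1507
Silverside, April 1 – October 4, 2029: 187 days → $156,000 × 2.05% × 187/365 = $1,638.4274
The Parish of Weststead, October 5 – December 31, 2029: 88 days → $156,000 × 3.05% × 88/365 = $1,147.1342
Total = $3,458.7123

$3,458.71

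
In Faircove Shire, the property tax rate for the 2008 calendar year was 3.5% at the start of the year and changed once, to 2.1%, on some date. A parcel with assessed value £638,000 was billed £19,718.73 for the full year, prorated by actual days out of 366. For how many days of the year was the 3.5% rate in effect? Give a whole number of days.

Let d = days at the first rate; then 366 − d days at the second rate.
£638,000 × [3.5%·d + 2.1%·(366−d)] / 366 = £19,718.73
Solving gives d = 259, so the new rate took effect on 16 September 2008.

259 days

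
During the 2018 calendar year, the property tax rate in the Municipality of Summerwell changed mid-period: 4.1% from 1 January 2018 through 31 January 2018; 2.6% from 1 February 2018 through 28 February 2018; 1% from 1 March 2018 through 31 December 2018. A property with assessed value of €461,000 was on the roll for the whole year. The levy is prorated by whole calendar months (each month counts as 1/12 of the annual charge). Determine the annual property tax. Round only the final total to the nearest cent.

€6,415.58

1 January – 31 January 2018: 1 month at 4.1% → €461,000 × 4.1% × 1/12 = €1,575.0833
1 February – 28 February 2018: 1 month at 2.6% → €461,000 × 2.6% × 1/12 = €998.8333
1 March – 31 December 2018: 10 months at 1% → €461,000 × 1% × 10/12 = €3,841.6667
Total = €6,415.5833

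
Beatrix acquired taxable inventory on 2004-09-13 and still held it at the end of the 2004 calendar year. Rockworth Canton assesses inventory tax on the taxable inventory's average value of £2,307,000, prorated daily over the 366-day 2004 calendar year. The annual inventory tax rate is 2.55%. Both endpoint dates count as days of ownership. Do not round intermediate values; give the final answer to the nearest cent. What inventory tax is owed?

Days held (2004-09-13 to 2004-12-31): 110 out of 366
Tax = £2,307,000 × 2.55% × 110/366 = £17,680.6967

£17,680.70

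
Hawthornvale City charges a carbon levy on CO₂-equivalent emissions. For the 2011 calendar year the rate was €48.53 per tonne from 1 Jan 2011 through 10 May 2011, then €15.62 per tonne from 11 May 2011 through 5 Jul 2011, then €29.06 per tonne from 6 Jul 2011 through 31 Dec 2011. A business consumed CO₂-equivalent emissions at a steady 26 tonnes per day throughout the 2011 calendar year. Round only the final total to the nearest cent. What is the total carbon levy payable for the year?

€322,019.36

1 Jan – 10 May 2011: 130 days × 26 tonnes/day = 3,380 tonnes at €48.53/tonne → €164,031.40
11 May – 5 Jul 2011: 56 days × 26 tonnes/day = 1,456 tonnes at €15.62/tonne → €22,742.72
6 Jul – 31 Dec 2011: 179 days × 26 tonnes/day = 4,654 tonnes at €29.06/tonne → €135,245.24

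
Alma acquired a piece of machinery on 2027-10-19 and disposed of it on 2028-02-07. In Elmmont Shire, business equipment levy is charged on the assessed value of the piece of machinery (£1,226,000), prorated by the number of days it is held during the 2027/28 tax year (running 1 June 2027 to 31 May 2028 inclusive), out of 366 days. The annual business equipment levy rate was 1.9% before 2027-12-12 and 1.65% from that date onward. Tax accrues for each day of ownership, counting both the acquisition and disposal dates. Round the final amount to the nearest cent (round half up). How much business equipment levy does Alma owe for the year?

£6,642.51

2027-10-19 to 2027-12-11: 54 days at 1.9% → £1,226,000 × 1.9% × 54/366 = £3,436.8197
2027-12-12 to 2028-02-07: 58 days at 1.65% → £1,226,000 × 1.65% × 58/366 = £3,205.6885
Total = £6,642.5082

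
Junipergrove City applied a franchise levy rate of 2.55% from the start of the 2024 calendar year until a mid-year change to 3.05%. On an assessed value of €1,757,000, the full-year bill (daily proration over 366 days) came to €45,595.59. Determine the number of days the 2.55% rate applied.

333 days

Let d = days at the first rate; then 366 − d days at the second rate.
€1,757,000 × [2.55%·d + 3.05%·(366−d)] / 366 = €45,595.59
Solving gives d = 333, so the new rate took effect on 29 Nov 2024.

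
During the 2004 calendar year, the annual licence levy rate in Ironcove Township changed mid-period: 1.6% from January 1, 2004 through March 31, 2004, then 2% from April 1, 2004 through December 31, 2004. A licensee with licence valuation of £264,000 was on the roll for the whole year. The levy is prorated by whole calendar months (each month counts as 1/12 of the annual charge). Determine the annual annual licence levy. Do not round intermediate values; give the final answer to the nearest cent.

£5,016.00

January 1 – March 31, 2004: 3 months at 1.6% → £264,000 × 1.6% × 3/12 = £1,056.0000
April 1 – December 31, 2004: 9 months at 2% → £264,000 × 2% × 9/12 = £3,960.0000
Total = £5,016.0000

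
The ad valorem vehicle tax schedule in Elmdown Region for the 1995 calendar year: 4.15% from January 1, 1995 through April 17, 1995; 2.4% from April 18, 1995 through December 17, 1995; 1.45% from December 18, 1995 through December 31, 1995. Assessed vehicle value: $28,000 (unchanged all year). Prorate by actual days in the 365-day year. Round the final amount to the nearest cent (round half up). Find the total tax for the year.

$805.44

January 1 – April 17, 1995: 107 days at 4.15% → $28,000 × 4.15% × 107/365 = $340.6411
April 18 – December 17, 1995: 244 days at 2.4% → $28,000 × 2.4% × 244/365 = $449.2274
December 18 – December 31, 1995: 14 days at 1.45% → $28,000 × 1.45% × 14/365 = $15.5726
Total = $805.4411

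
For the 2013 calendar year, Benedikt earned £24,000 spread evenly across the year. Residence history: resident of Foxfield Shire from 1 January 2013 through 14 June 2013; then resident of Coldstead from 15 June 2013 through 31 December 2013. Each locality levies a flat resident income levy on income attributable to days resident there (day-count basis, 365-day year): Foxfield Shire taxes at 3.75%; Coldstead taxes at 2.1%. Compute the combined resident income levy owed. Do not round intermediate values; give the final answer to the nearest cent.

£683.01

Foxfield Shire, 1 January – 14 June 2013: 165 days → £24,000 × 3.75% × 165/365 = £406.8493
Coldstead, 15 June – 31 December 2013: 200 days → £24,000 × 2.1% × 200/365 = £276.1644
Total = £683.0137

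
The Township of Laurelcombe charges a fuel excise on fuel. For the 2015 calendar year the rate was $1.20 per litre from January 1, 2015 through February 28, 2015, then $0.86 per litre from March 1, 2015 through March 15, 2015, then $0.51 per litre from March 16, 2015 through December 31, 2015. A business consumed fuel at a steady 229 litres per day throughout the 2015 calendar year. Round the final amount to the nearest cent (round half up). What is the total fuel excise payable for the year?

January 1 – February 28, 2015: 59 days × 229 litres/day = 13,511 litres at $1.20/litre → $16213.20
March 1 – March 15, 2015: 15 days × 229 litres/day = 3,435 litres at $0.86/litre → $2954.10
March 16 – December 31, 2015: 291 days × 229 litres/day = 66,639 litres at $0.51/litre → $33985.89

$53153.19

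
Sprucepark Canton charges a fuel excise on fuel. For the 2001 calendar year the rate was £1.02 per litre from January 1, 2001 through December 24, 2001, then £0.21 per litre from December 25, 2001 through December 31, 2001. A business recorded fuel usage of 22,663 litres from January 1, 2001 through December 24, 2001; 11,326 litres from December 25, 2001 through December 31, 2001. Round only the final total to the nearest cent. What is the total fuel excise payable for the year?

£25494.72

January 1 – December 24, 2001: 22,663 litres at £1.02/litre → £23116.26
December 25 – December 31, 2001: 11,326 litres at £0.21/litre → £2378.46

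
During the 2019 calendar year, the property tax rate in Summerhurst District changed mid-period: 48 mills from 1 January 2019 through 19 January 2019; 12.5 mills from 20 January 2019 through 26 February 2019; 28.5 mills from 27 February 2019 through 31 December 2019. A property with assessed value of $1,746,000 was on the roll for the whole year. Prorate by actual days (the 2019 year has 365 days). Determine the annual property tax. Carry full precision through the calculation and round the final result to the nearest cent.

$48,624.90

1 January – 19 January 2019: 19 days at 48 mills → $1,746,000 × 4.8% × 19/365 = $4,362.6082
20 January – 26 February 2019: 38 days at 12.5 mills → $1,746,000 × 1.25% × 38/365 = $2,272.1918
27 February – 31 December 2019: 308 days at 28.5 mills → $1,746,000 × 2.85% × 308/365 = $41,990.1041
Total = $48,624.9041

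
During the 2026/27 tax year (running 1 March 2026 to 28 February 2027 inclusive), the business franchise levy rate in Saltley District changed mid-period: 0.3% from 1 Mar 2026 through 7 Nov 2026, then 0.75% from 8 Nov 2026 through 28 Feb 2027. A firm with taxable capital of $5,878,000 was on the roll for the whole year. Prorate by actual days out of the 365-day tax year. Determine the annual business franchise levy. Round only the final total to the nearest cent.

$25,822.94

1 Mar – 7 Nov 2026: 252 days at 0.3% → $5,878,000 × 0.3% × 252/365 = $12,174.7068
8 Nov 2026 – 28 Feb 2027: 113 days at 0.75% → $5,878,000 × 0.75% × 113/365 = $13,648.2329
Total = $25,822.9397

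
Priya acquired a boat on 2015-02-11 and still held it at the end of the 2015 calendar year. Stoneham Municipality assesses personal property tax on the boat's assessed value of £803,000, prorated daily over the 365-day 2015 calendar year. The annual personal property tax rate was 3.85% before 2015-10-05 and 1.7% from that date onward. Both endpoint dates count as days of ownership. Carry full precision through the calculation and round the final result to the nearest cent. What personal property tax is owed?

£23,280.40

2015-02-11 to 2015-10-04: 236 days at 3.85% → £803,000 × 3.85% × 236/365 = £19,989.2000
2015-10-05 to 2015-12-31: 88 days at 1.7% → £803,000 × 1.7% × 88/365 = £3,291.2000
Total = £23,280.4000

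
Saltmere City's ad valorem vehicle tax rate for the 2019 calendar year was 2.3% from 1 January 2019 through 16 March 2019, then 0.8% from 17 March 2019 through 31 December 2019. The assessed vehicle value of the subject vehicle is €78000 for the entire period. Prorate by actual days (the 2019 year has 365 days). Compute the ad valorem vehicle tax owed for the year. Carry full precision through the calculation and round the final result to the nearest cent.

1 January – 16 March 2019: 75 days at 2.3% → €78000 × 2.3% × 75/365 = €368.6301
17 March – 31 December 2019: 290 days at 0.8% → €78000 × 0.8% × 290/365 = €495.7808
Total = €864.4110

€864.41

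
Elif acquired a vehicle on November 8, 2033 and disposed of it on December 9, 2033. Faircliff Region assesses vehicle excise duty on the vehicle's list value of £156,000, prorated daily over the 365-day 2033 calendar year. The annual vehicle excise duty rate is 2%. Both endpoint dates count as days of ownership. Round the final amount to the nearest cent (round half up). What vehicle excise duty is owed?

£273.53

Days held (November 8 – December 9, 2033): 32 out of 365
Tax = £156,000 × 2% × 32/365 = £273.5342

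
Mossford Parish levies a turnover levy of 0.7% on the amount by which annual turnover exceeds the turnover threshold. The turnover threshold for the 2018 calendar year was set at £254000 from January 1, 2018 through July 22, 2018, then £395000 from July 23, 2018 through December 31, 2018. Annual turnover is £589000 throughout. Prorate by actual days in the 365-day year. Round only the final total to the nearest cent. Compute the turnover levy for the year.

£1906.93

January 1 – July 22, 2018: 203 days, exemption £254000 → (£589000 − £254000) × 0.7% × 203/365 = £1304.2055
July 23 – December 31, 2018: 162 days, exemption £395000 → (£589000 − £395000) × 0.7% × 162/365 = £602.7288
Total = £1906.9342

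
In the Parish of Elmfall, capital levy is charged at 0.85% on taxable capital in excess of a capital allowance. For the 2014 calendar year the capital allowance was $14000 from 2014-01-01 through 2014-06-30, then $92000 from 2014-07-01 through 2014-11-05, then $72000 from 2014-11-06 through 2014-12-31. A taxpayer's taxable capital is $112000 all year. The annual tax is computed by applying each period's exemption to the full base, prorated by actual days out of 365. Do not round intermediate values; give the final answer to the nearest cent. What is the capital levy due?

2014-01-01 to 2014-06-30: 181 days, exemption $14000 → ($112000 − $14000) × 0.85% × 181/365 = $413.0767
2014-07-01 to 2014-11-05: 128 days, exemption $92000 → ($112000 − $92000) × 0.85% × 128/365 = $59.6164
2014-11-06 to 2014-12-31: 56 days, exemption $72000 → ($112000 − $72000) × 0.85% × 56/365 = $52.1644
Total = $524.8575

$524.86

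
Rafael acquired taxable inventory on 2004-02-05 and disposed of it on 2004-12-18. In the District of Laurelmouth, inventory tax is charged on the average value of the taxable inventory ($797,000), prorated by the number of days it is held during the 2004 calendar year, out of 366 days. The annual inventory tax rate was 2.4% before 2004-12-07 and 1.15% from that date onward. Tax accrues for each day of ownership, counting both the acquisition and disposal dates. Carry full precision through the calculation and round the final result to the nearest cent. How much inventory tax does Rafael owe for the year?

2004-02-05 to 2004-12-06: 306 days at 2.4% → $797,000 × 2.4% × 306/366 = $15,992.2623
2004-12-07 to 2004-12-18: 12 days at 1.15% → $797,000 × 1.15% × 12/366 = $300.5082
Total = $16,292.7705

$16,292.77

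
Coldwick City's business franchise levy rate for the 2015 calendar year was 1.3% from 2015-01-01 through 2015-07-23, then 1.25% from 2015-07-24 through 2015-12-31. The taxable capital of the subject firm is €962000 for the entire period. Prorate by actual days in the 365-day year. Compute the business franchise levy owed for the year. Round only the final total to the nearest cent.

2015-01-01 to 2015-07-23: 204 days at 1.3% → €962000 × 1.3% × 204/365 = €6989.6548
2015-07-24 to 2015-12-31: 161 days at 1.25% → €962000 × 1.25% × 161/365 = €5304.1781
Total = €12293.8329

€12293.83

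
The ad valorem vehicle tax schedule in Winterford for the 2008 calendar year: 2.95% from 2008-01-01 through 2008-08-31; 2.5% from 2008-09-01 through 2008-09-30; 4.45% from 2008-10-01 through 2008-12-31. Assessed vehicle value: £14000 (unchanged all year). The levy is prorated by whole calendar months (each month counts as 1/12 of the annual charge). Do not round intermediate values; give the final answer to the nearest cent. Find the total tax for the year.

2008-01-01 to 2008-08-31: 8 months at 2.95% → £14000 × 2.95% × 8/12 = £275.3333
2008-09-01 to 2008-09-30: 1 month at 2.5% → £14000 × 2.5% × 1/12 = £29.1667
2008-10-01 to 2008-12-31: 3 months at 4.45% → £14000 × 4.45% × 3/12 = £155.7500
Total = £460.2500

£460.25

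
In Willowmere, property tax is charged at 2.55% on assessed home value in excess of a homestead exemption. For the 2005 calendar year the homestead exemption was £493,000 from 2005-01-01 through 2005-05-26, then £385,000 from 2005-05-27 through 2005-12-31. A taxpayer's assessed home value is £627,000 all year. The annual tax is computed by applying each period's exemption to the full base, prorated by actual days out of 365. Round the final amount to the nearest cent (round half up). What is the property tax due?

£5,069.40

2005-01-01 to 2005-05-26: 146 days, exemption £493,000 → (£627,000 − £493,000) × 2.55% × 146/365 = £1,366.8000
2005-05-27 to 2005-12-31: 219 days, exemption £385,000 → (£627,000 − £385,000) × 2.55% × 219/365 = £3,702.6000
Total = £5,069.4000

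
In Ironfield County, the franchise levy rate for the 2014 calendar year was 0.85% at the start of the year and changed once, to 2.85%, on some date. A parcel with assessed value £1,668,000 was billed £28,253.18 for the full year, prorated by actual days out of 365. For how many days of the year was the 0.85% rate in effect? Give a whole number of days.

Let d = days at the first rate; then 365 − d days at the second rate.
£1,668,000 × [0.85%·d + 2.85%·(365−d)] / 365 = £28,253.18
Solving gives d = 211, so the new rate took effect on 31 Jul 2014.

211 days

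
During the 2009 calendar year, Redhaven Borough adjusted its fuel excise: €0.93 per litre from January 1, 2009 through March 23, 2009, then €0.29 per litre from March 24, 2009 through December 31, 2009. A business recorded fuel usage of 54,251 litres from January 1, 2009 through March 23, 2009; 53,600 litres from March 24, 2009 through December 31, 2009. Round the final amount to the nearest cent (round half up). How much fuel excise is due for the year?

January 1 – March 23, 2009: 54,251 litres at €0.93/litre → €50,453.43
March 24 – December 31, 2009: 53,600 litres at €0.29/litre → €15,544.00

€65,997.43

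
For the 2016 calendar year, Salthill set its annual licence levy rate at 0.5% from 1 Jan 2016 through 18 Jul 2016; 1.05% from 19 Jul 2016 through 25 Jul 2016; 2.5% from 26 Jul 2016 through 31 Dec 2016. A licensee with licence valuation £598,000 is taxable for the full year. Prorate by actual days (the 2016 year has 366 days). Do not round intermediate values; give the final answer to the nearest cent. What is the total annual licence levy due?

£8,248.64

1 Jan – 18 Jul 2016: 200 days at 0.5% → £598,000 × 0.5% × 200/366 = £1,633.8798
19 Jul – 25 Jul 2016: 7 days at 1.05% → £598,000 × 1.05% × 7/366 = £120.0902
26 Jul – 31 Dec 2016: 159 days at 2.5% → £598,000 × 2.5% × 159/366 = £6,494.6721
Total = £8,248.6421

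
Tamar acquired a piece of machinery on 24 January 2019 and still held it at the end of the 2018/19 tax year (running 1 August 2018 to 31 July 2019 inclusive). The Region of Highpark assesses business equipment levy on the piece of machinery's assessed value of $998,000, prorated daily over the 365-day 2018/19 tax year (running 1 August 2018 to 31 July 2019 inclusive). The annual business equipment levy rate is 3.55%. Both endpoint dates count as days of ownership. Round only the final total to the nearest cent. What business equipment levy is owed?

$18,345.43

Days held (24 January – 31 July 2019): 189 out of 365
Tax = $998,000 × 3.55% × 189/365 = $18,345.4274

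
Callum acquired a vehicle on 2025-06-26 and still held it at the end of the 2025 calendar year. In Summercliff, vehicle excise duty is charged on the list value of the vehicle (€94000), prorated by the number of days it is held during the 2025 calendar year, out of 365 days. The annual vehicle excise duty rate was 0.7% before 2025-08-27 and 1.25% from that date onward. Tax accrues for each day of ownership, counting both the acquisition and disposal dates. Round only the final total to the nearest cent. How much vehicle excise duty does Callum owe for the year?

2025-06-26 to 2025-08-26: 62 days at 0.7% → €94000 × 0.7% × 62/365 = €111.7699
2025-08-27 to 2025-12-31: 127 days at 1.25% → €94000 × 1.25% × 127/365 = €408.8356
Total = €520.6055

€520.61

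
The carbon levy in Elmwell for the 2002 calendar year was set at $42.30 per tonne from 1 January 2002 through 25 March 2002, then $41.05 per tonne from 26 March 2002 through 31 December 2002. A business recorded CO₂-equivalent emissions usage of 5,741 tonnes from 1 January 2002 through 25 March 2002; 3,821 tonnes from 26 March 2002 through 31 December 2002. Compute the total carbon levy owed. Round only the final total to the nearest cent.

1 January – 25 March 2002: 5,741 tonnes at $42.30/tonne → $242,844.30
26 March – 31 December 2002: 3,821 tonnes at $41.05/tonne → $156,852.05

$399,696.35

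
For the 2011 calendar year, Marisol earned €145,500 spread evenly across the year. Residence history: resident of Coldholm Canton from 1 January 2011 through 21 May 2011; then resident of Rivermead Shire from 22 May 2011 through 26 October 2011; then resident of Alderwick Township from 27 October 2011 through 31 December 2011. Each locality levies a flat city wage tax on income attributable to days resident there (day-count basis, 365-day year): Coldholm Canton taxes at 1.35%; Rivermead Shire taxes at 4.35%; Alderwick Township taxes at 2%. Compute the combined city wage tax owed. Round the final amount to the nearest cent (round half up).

Coldholm Canton, 1 January – 21 May 2011: 141 days → €145,500 × 1.35% × 141/365 = €758.7925
Rivermead Shire, 22 May – 26 October 2011: 158 days → €145,500 × 4.35% × 158/365 = €2,739.7849
Alderwick Township, 27 October – 31 December 2011: 66 days → €145,500 × 2% × 66/365 = €526.1918
Total = €4,024.7692

€4,024.77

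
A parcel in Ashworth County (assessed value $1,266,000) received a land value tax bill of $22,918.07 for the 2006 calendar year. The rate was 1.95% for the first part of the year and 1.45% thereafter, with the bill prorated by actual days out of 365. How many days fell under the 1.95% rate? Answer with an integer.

263 days

Let d = days at the first rate; then 365 − d days at the second rate.
$1,266,000 × [1.95%·d + 1.45%·(365−d)] / 365 = $22,918.07
Solving gives d = 263, so the new rate took effect on 21 Sep 2006.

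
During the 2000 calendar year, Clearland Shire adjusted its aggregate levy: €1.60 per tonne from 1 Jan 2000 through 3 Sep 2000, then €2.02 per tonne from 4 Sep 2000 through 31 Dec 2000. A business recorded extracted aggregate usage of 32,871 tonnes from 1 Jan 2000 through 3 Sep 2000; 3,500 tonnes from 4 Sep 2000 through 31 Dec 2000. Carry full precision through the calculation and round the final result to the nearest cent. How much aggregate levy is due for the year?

€59663.60

1 Jan – 3 Sep 2000: 32,871 tonnes at €1.60/tonne → €52593.60
4 Sep – 31 Dec 2000: 3,500 tonnes at €2.02/tonne → €7070.00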